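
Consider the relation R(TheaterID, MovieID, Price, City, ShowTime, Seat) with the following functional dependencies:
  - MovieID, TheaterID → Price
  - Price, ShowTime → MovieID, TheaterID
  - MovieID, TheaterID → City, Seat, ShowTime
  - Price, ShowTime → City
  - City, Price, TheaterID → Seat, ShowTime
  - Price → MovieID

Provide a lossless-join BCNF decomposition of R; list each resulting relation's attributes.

Candidate keys of the original relation: {MovieID, TheaterID}, {Price, ShowTime}, {Price, TheaterID}.
Within {City, MovieID, Price, Seat, ShowTime, TheaterID}: {Price}⁺ ∩ {City, MovieID, Price, Seat, ShowTime, TheaterID} = {MovieID, Price}, not the whole set, so Price → MovieID violates BCNF; decompose into {MovieID, Price} and {City, Price, Seat, ShowTime, TheaterID}.
{MovieID, Price}: every determinant is a superkey — BCNF.
{City, Price, Seat, ShowTime, TheaterID}: every determinant is a superkey — BCNF.

{City, Price, Seat, ShowTime, TheaterID}; {MovieID, Price}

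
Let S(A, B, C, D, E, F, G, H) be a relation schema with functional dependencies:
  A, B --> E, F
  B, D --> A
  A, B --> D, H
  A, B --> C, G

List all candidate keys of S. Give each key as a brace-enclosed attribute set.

No FD produces {B}, so it must be in every candidate key.
{A, B}⁺ = {A, B, C, D, E, F, G, H}, which is every attribute, so {A, B} is a candidate key.
{B, D}⁺ = {A, B, C, D, E, F, G, H}, which is every attribute, so {B, D} is a candidate key.
No proper subset of any of these is a key, and no other minimal superkey exists.

{A, B}, {B, D}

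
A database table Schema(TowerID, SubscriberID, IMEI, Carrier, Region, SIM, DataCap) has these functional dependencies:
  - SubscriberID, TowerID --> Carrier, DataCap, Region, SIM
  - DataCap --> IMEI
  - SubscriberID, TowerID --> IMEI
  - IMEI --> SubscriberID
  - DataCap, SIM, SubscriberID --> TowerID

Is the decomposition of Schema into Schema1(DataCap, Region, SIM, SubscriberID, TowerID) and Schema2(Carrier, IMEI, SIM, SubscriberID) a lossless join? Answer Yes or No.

Common attributes: {SIM, SubscriberID}; their closure is {SIM, SubscriberID}.
Schema1 ⊄ {SIM, SubscriberID} and Schema2 ⊄ {SIM, SubscriberID}, so the split is lossy.

No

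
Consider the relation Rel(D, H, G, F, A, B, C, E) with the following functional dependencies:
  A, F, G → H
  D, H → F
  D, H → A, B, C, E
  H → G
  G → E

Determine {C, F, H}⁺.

{C, E, F, G, H}

Start with {C, F, H}.
H → G applies; add {G} → now {C, F, G, H}.
G → E applies; add {E} → now {C, E, F, G, H}.
No further FD applies.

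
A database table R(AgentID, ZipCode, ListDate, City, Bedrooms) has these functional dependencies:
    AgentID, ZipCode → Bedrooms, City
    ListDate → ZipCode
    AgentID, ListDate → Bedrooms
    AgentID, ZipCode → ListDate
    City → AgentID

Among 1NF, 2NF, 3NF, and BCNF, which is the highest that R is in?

Candidate keys: {AgentID, ListDate}, {AgentID, ZipCode}, {City, ListDate}, {City, ZipCode}. Prime attributes: {AgentID, City, ListDate, ZipCode}.
ListDate → ZipCode breaks BCNF: {ListDate}⁺ = {ListDate, ZipCode}, so {ListDate} is not a superkey.
But every attribute on its right side ({ZipCode}) is prime, and the same holds for every other non-superkey FD, so 3NF still holds.

3NF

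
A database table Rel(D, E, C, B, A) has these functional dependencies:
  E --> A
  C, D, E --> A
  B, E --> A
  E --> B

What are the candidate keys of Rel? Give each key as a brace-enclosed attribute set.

No FD produces {C, D, E}, so they must be in every candidate key.
{C, D, E}⁺ = {A, B, C, D, E}, which is every attribute, so {C, D, E} is a candidate key.
No smaller or unrelated set reaches every attribute, so there are no other keys.

{C, D, E}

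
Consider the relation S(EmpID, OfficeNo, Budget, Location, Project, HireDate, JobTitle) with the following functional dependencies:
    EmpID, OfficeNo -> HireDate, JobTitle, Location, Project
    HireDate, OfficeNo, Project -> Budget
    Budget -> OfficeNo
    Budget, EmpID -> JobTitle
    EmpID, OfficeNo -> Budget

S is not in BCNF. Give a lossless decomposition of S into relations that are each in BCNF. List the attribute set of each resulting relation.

{Budget, HireDate, Project}; {Budget, OfficeNo}; {EmpID, HireDate, JobTitle, Location, OfficeNo, Project}

Candidate keys of the original relation: {Budget, EmpID}, {EmpID, OfficeNo}.
Within {Budget, EmpID, HireDate, JobTitle, Location, OfficeNo, Project}: {HireDate, OfficeNo, Project}⁺ ∩ {Budget, EmpID, HireDate, JobTitle, Location, OfficeNo, Project} = {Budget, HireDate, OfficeNo, Project}, not the whole set, so HireDate, OfficeNo, Project -> Budget violates BCNF; decompose into {Budget, HireDate, OfficeNo, Project} and {EmpID, HireDate, JobTitle, Location, OfficeNo, Project}.
Within {Budget, HireDate, OfficeNo, Project}: {Budget}⁺ ∩ {Budget, HireDate, OfficeNo, Project} = {Budget, OfficeNo}, not the whole set, so Budget -> OfficeNo violates BCNF; decompose into {Budget, OfficeNo} and {Budget, HireDate, Project}.
{Budget, OfficeNo}: every determinant is a superkey — BCNF.
{Budget, HireDate, Project}: every determinant is a superkey — BCNF.
{EmpID, HireDate, JobTitle, Location, OfficeNo, Project}: every determinant is a superkey — BCNF.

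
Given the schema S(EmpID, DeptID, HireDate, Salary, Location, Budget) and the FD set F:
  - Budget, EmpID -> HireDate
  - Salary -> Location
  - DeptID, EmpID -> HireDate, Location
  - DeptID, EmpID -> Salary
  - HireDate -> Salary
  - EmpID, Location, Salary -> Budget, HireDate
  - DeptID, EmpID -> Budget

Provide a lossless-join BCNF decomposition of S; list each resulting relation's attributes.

{Budget, DeptID, EmpID}; {Budget, EmpID, HireDate}; {HireDate, Salary}; {Location, Salary}

Candidate key of the original relation: {DeptID, EmpID}.
In {Budget, DeptID, EmpID, HireDate, Location, Salary}, {Budget, EmpID} is not a superkey ({Budget, EmpID}⁺ restricted to this set is {Budget, EmpID, HireDate, Location, Salary}), so split on Budget, EmpID -> HireDate, Location, Salary into {Budget, EmpID, HireDate, Location, Salary} and {Budget, DeptID, EmpID}.
In {Budget, EmpID, HireDate, Location, Salary}, {Salary} is not a superkey ({Salary}⁺ restricted to this set is {Location, Salary}), so split on Salary -> Location into {Location, Salary} and {Budget, EmpID, HireDate, Salary}.
{Location, Salary} has no BCNF violation.
In {Budget, EmpID, HireDate, Salary}, {HireDate} is not a superkey ({HireDate}⁺ restricted to this set is {HireDate, Salary}), so split on HireDate -> Salary into {HireDate, Salary} and {Budget, EmpID, HireDate}.
{HireDate, Salary} has no BCNF violation.
{Budget, EmpID, HireDate} has no BCNF violation.
{Budget, DeptID, EmpID} has no BCNF violation.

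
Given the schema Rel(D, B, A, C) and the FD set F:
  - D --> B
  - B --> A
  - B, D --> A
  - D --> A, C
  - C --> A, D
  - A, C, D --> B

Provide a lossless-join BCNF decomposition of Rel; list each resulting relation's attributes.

{A, B}; {B, C, D}

Candidate keys of the original relation: {C}, {D}.
Within {A, B, C, D}: {B}⁺ ∩ {A, B, C, D} = {A, B}, not the whole set, so B --> A violates BCNF; decompose into {A, B} and {B, C, D}.
{A, B} is in BCNF.
{B, C, D} is in BCNF.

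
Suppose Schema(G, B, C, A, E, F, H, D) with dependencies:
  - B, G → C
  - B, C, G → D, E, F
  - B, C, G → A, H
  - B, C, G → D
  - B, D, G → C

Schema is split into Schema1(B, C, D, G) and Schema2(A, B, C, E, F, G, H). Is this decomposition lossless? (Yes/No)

The shared attributes are {B, C, G} and {B, C, G}⁺ = {A, B, C, D, E, F, G, H}.
Since Schema1 ⊆ {A, B, C, D, E, F, G, H}, the intersection is a superkey of Schema1; the decomposition is lossless.

Yes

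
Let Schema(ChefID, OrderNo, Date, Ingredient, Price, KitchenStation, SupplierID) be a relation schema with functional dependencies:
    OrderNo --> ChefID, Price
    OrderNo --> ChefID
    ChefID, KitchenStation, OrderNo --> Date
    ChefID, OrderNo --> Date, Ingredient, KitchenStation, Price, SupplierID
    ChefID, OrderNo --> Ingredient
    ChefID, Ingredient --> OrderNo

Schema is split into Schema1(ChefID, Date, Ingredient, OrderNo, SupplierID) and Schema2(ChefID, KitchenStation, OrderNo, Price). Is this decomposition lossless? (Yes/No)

The shared attributes are {ChefID, OrderNo} and {ChefID, OrderNo}⁺ = {ChefID, Date, Ingredient, KitchenStation, OrderNo, Price, SupplierID}.
This includes all of Schema1, so the common attributes are a superkey of Schema1 — the join is lossless.

Yes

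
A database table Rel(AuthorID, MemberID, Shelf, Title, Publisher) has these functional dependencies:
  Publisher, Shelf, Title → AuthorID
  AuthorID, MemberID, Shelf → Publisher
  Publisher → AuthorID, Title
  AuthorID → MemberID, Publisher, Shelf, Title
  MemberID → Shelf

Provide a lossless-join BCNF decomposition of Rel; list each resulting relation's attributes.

{AuthorID, MemberID, Publisher, Title}; {MemberID, Shelf}

Candidate keys of the original relation: {AuthorID}, {Publisher}.
{AuthorID, MemberID, Publisher, Shelf, Title}: {MemberID} determines {MemberID, Shelf} here but is not a superkey — split on MemberID → Shelf, giving {MemberID, Shelf} and {AuthorID, MemberID, Publisher, Title}.
{MemberID, Shelf} is in BCNF.
{AuthorID, MemberID, Publisher, Title} is in BCNF.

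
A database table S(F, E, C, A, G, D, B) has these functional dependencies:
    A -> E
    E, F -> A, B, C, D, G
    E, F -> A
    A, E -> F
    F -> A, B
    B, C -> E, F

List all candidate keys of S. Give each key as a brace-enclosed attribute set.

Closure of {A} is {A, B, C, D, E, F, G}, the whole schema; {A} is a candidate key.
Closure of {F} is {A, B, C, D, E, F, G}, the whole schema; {F} is a candidate key.
Closure of {B, C} is {A, B, C, D, E, F, G}, the whole schema; {B, C} is a candidate key.
Any other superkey properly contains one of these, so there are no further candidate keys.

{A}, {B, C}, {F}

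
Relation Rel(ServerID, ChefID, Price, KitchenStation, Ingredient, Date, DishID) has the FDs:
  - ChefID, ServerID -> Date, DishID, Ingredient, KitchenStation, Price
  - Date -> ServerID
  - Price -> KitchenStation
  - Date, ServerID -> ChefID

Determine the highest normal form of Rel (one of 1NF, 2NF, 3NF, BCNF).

2NF

Candidate keys: {ChefID, ServerID}, {Date}. Prime attributes: {ChefID, Date, ServerID}.
For Price -> KitchenStation we have {Price}⁺ = {KitchenStation, Price}; {Price} is not a superkey, so BCNF fails.
Because {KitchenStation} is non-prime and the left side of Price -> KitchenStation is not a superkey, the relation is not in 3NF.
No proper subset of a key has a non-prime attribute in its closure, so there is no partial dependency; 2NF holds.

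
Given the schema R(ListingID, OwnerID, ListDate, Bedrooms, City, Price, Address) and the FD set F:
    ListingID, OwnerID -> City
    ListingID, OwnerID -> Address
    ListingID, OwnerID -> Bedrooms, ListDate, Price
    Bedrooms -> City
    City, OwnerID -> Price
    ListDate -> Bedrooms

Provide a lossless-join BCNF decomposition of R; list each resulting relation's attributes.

{Address, ListDate, ListingID, OwnerID}; {Bedrooms, City}; {Bedrooms, ListDate}; {ListDate, OwnerID, Price}

Candidate key of the original relation: {ListingID, OwnerID}.
Within {Address, Bedrooms, City, ListDate, ListingID, OwnerID, Price}: {Bedrooms}⁺ ∩ {Address, Bedrooms, City, ListDate, ListingID, OwnerID, Price} = {Bedrooms, City}, not the whole set, so Bedrooms -> City violates BCNF; decompose into {Bedrooms, City} and {Address, Bedrooms, ListDate, ListingID, OwnerID, Price}.
{Bedrooms, City}: every determinant is a superkey — BCNF.
Within {Address, Bedrooms, ListDate, ListingID, OwnerID, Price}: {ListDate}⁺ ∩ {Address, Bedrooms, ListDate, ListingID, OwnerID, Price} = {Bedrooms, ListDate}, not the whole set, so ListDate -> Bedrooms violates BCNF; decompose into {Bedrooms, ListDate} and {Address, ListDate, ListingID, OwnerID, Price}.
{Bedrooms, ListDate}: every determinant is a superkey — BCNF.
Within {Address, ListDate, ListingID, OwnerID, Price}: {ListDate, OwnerID}⁺ ∩ {Address, ListDate, ListingID, OwnerID, Price} = {ListDate, OwnerID, Price}, not the whole set, so ListDate, OwnerID -> Price violates BCNF; decompose into {ListDate, OwnerID, Price} and {Address, ListDate, ListingID, OwnerID}.
{ListDate, OwnerID, Price}: every determinant is a superkey — BCNF.
{Address, ListDate, ListingID, OwnerID}: every determinant is a superkey — BCNF.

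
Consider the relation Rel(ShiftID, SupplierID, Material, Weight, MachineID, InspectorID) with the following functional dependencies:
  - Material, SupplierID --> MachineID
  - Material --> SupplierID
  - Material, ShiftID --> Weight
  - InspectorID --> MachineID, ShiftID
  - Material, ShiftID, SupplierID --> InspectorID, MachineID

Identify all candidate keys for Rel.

No FD produces {Material}, so it must be in every candidate key.
{InspectorID, Material} is a candidate key since {InspectorID, Material}⁺ = {InspectorID, MachineID, Material, ShiftID, SupplierID, Weight} covers every attribute.
{Material, ShiftID} is a candidate key since {Material, ShiftID}⁺ = {InspectorID, MachineID, Material, ShiftID, SupplierID, Weight} covers every attribute.
No proper subset of any of these is a key, and no other minimal superkey exists.

{InspectorID, Material}, {Material, ShiftID}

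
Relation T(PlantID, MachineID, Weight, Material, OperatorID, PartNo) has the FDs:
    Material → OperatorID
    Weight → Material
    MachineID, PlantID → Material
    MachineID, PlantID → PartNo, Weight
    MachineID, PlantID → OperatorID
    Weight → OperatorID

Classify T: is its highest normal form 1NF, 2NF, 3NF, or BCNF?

Candidate key: {MachineID, PlantID}. Prime attributes: {MachineID, PlantID}.
Material → OperatorID breaks BCNF: {Material}⁺ = {Material, OperatorID}, so {Material} is not a superkey.
Material → OperatorID determines the non-prime attribute {OperatorID} from a non-superkey — 3NF is violated.
Checking every proper subset of each key, none determines a non-prime attribute — 2NF is satisfied.

2NF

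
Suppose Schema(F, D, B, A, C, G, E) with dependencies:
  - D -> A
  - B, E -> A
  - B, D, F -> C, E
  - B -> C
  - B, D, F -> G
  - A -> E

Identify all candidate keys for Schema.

{B, D, F} never appear on the right of any FD, so every key must include all of them.
{B, D, F}⁺ = {A, B, C, D, E, F, G}, which is every attribute, so {B, D, F} is a candidate key.
Every other attribute set either contains this one or has a smaller closure.

{B, D, F}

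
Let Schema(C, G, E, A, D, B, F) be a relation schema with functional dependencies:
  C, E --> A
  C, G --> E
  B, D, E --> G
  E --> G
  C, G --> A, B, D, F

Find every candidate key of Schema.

{C, E}, {C, G}

Attributes never on any right-hand side: {C} — every candidate key must contain it.
{C, E} is a candidate key since {C, E}⁺ = {A, B, C, D, E, F, G} covers every attribute.
{C, G} is a candidate key since {C, G}⁺ = {A, B, C, D, E, F, G} covers every attribute.
Any other superkey properly contains one of these, so there are no further candidate keys.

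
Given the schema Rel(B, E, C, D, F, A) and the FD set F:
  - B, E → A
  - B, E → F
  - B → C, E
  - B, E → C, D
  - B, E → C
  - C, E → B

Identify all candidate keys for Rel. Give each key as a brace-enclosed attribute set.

{B}, {C, E}

Closure of {B} is {A, B, C, D, E, F}, the whole schema; {B} is a candidate key.
Closure of {C, E} is {A, B, C, D, E, F}, the whole schema; {C, E} is a candidate key.
These are minimal and exhaustive — every other superkey contains one of them.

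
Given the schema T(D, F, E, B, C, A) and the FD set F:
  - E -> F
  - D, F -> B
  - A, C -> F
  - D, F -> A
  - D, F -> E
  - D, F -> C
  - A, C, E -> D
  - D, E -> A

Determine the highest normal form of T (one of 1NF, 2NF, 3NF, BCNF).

3NF

Candidate keys: {A, C, D}, {A, C, E}, {D, E}, {D, F}. Prime attributes: {A, C, D, E, F}.
For E -> F we have {E}⁺ = {E, F}; {E} is not a superkey, so BCNF fails.
Since {F} ⊆ prime attributes and every other non-superkey FD also has a prime right side, the schema is in 3NF.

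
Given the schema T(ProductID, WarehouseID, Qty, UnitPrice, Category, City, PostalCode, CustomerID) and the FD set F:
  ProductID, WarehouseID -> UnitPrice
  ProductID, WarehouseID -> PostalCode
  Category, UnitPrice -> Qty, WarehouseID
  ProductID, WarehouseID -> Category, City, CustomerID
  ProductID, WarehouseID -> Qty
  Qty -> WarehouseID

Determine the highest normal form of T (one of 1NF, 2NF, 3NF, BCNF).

3NF

Candidate keys: {Category, ProductID, UnitPrice}, {ProductID, Qty}, {ProductID, WarehouseID}. Prime attributes: {Category, ProductID, Qty, UnitPrice, WarehouseID}.
For Category, UnitPrice -> Qty, WarehouseID we have {Category, UnitPrice}⁺ = {Category, Qty, UnitPrice, WarehouseID}; {Category, UnitPrice} is not a superkey, so BCNF fails.
But every attribute on its right side ({Qty, WarehouseID}) is prime, and the same holds for every other non-superkey FD, so 3NF still holds.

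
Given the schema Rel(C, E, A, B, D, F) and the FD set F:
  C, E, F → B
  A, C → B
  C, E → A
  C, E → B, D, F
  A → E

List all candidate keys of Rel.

{A, C}, {C, E}

Attributes never on any right-hand side: {C} — every candidate key must contain it.
{A, C}⁺ = {A, B, C, D, E, F} — all of the relation — so {A, C} is a candidate key.
{C, E}⁺ = {A, B, C, D, E, F} — all of the relation — so {C, E} is a candidate key.
No proper subset of any of these is a key, and no other minimal superkey exists.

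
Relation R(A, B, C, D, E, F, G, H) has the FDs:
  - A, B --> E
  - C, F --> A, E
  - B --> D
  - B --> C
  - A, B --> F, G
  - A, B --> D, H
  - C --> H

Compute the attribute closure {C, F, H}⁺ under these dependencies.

{A, C, E, F, H}

Start with {C, F, H}.
C, F --> A, E applies; add {A, E} → now {A, C, E, F, H}.
No further FD applies.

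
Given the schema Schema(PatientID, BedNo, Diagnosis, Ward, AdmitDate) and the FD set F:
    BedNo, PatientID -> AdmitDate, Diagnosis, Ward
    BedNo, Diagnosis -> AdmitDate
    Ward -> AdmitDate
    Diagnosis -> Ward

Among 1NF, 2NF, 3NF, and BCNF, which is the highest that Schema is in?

Candidate key: {BedNo, PatientID}. Prime attributes: {BedNo, PatientID}.
For BedNo, Diagnosis -> AdmitDate we have {BedNo, Diagnosis}⁺ = {AdmitDate, BedNo, Diagnosis, Ward}; {BedNo, Diagnosis} is not a superkey, so BCNF fails.
BedNo, Diagnosis -> AdmitDate has non-prime {AdmitDate} on the right and a non-superkey on the left, so 3NF fails.
No non-prime attribute depends on a proper subset of any candidate key, so 2NF holds.

2NF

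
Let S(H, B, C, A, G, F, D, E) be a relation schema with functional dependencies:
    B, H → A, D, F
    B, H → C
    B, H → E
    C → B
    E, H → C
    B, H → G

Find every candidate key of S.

No FD produces {H}, so it must be in every candidate key.
{B, H} is a candidate key since {B, H}⁺ = {A, B, C, D, E, F, G, H} covers every attribute.
{C, H} is a candidate key since {C, H}⁺ = {A, B, C, D, E, F, G, H} covers every attribute.
{E, H} is a candidate key since {E, H}⁺ = {A, B, C, D, E, F, G, H} covers every attribute.
Any other superkey properly contains one of these, so there are no further candidate keys.

{B, H}, {C, H}, {E, H}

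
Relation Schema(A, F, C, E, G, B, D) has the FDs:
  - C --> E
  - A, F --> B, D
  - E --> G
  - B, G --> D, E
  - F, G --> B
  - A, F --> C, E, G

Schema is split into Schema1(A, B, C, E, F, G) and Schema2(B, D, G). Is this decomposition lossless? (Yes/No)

Yes

Common attributes: {B, G}; their closure is {B, D, E, G}.
This includes all of Schema2, so the common attributes are a superkey of Schema2 — the join is lossless.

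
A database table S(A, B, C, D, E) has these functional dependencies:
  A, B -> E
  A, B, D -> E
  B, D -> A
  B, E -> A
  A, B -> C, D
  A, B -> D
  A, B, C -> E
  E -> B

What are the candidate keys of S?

{E}⁺ = {A, B, C, D, E} — all of the relation — so {E} is a candidate key.
{A, B}⁺ = {A, B, C, D, E} — all of the relation — so {A, B} is a candidate key.
{B, D}⁺ = {A, B, C, D, E} — all of the relation — so {B, D} is a candidate key.
These are minimal and exhaustive — every other superkey contains one of them.

{A, B}, {B, D}, {E}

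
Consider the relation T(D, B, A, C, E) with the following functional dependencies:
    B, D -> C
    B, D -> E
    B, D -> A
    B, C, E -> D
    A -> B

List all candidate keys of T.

Closure of {A, D} is {A, B, C, D, E}, the whole schema; {A, D} is a candidate key.
Closure of {B, D} is {A, B, C, D, E}, the whole schema; {B, D} is a candidate key.
Closure of {A, C, E} is {A, B, C, D, E}, the whole schema; {A, C, E} is a candidate key.
Closure of {B, C, E} is {A, B, C, D, E}, the whole schema; {B, C, E} is a candidate key.
Any other superkey properly contains one of these, so there are no further candidate keys.

{A, C, E}, {A, D}, {B, C, E}, {B, D}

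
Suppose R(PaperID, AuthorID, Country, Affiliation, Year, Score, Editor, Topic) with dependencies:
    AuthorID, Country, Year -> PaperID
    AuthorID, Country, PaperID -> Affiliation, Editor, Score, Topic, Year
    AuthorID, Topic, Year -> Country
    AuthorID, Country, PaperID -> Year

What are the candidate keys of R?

{AuthorID} never appears on the right of any FD, so every key must include it.
{AuthorID, Country, PaperID}⁺ = {Affiliation, AuthorID, Country, Editor, PaperID, Score, Topic, Year} — all of the relation — so {AuthorID, Country, PaperID} is a candidate key.
{AuthorID, Country, Year}⁺ = {Affiliation, AuthorID, Country, Editor, PaperID, Score, Topic, Year} — all of the relation — so {AuthorID, Country, Year} is a candidate key.
{AuthorID, Topic, Year}⁺ = {Affiliation, AuthorID, Country, Editor, PaperID, Score, Topic, Year} — all of the relation — so {AuthorID, Topic, Year} is a candidate key.
No proper subset of any of these is a key, and no other minimal superkey exists.

{AuthorID, Country, PaperID}, {AuthorID, Country, Year}, {AuthorID, Topic, Year}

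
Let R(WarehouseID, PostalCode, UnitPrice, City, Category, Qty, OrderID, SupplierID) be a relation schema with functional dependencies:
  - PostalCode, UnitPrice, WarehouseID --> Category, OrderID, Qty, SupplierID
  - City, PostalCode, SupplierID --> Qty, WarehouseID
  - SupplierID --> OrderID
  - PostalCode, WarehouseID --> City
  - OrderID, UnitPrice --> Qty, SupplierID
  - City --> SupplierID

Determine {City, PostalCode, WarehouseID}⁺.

Start with {City, PostalCode, WarehouseID}.
City --> SupplierID applies; add {SupplierID} → now {City, PostalCode, SupplierID, WarehouseID}.
City, PostalCode, SupplierID --> Qty, WarehouseID applies; add {Qty} → now {City, PostalCode, Qty, SupplierID, WarehouseID}.
SupplierID --> OrderID applies; add {OrderID} → now {City, OrderID, PostalCode, Qty, SupplierID, WarehouseID}.
No further FD applies.

{City, OrderID, PostalCode, Qty, SupplierID, WarehouseID}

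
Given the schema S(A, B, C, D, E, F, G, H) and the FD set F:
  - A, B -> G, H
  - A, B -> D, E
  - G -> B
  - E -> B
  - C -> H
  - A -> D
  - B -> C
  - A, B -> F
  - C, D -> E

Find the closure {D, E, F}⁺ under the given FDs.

{B, C, D, E, F, H}

Start with {D, E, F}.
E -> B applies; add {B} → now {B, D, E, F}.
B -> C applies; add {C} → now {B, C, D, E, F}.
C -> H applies; add {H} → now {B, C, D, E, F, H}.
No further FD applies.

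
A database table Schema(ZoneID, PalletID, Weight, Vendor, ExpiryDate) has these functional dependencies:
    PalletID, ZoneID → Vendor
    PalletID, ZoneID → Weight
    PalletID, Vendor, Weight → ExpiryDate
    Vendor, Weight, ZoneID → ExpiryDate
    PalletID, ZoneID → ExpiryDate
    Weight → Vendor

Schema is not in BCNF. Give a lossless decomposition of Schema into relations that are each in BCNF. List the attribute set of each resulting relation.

{ExpiryDate, PalletID, Weight}; {PalletID, Weight, ZoneID}; {Vendor, Weight}

Candidate key of the original relation: {PalletID, ZoneID}.
{ExpiryDate, PalletID, Vendor, Weight, ZoneID}: {PalletID, Vendor, Weight} determines {ExpiryDate, PalletID, Vendor, Weight} here but is not a superkey — split on PalletID, Vendor, Weight → ExpiryDate, giving {ExpiryDate, PalletID, Vendor, Weight} and {PalletID, Vendor, Weight, ZoneID}.
{ExpiryDate, PalletID, Vendor, Weight}: {Weight} determines {Vendor, Weight} here but is not a superkey — split on Weight → Vendor, giving {Vendor, Weight} and {ExpiryDate, PalletID, Weight}.
{Vendor, Weight}: every determinant is a superkey — BCNF.
{ExpiryDate, PalletID, Weight}: every determinant is a superkey — BCNF.
{PalletID, Vendor, Weight, ZoneID}: {Weight} determines {Vendor, Weight} here but is not a superkey — split on Weight → Vendor, giving {Vendor, Weight} and {PalletID, Weight, ZoneID}.
{Vendor, Weight}: every determinant is a superkey — BCNF.
{PalletID, Weight, ZoneID}: every determinant is a superkey — BCNF.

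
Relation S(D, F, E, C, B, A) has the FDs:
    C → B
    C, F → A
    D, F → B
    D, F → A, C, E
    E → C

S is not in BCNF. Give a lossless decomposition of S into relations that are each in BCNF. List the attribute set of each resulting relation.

{A, C, F}; {B, C}; {C, E}; {D, E, F}

Candidate key of the original relation: {D, F}.
Within {A, B, C, D, E, F}: {C}⁺ ∩ {A, B, C, D, E, F} = {B, C}, not the whole set, so C → B violates BCNF; decompose into {B, C} and {A, C, D, E, F}.
{B, C} has no BCNF violation.
Within {A, C, D, E, F}: {C, F}⁺ ∩ {A, C, D, E, F} = {A, C, F}, not the whole set, so C, F → A violates BCNF; decompose into {A, C, F} and {C, D, E, F}.
{A, C, F} has no BCNF violation.
Within {C, D, E, F}: {E}⁺ ∩ {C, D, E, F} = {C, E}, not the whole set, so E → C violates BCNF; decompose into {C, E} and {D, E, F}.
{C, E} has no BCNF violation.
{D, E, F} has no BCNF violation.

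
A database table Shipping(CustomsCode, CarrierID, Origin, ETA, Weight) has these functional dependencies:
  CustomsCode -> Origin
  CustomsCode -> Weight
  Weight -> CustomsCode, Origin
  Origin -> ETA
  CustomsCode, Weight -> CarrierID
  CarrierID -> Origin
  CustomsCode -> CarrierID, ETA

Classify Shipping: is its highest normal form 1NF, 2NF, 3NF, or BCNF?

Candidate keys: {CustomsCode}, {Weight}. Prime attributes: {CustomsCode, Weight}.
Origin -> ETA breaks BCNF: {Origin}⁺ = {ETA, Origin}, so {Origin} is not a superkey.
Origin -> ETA has non-prime {ETA} on the right and a non-superkey on the left, so 3NF fails.
Every candidate key is a single attribute, so no partial dependency is possible; 2NF holds.

2NF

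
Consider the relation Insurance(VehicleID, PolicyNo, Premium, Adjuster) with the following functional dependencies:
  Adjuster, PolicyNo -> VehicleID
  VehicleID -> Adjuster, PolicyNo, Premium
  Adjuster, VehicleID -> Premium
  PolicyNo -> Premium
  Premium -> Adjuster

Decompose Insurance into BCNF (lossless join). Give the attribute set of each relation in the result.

Candidate keys of the original relation: {PolicyNo}, {VehicleID}.
Within {Adjuster, PolicyNo, Premium, VehicleID}: {Premium}⁺ ∩ {Adjuster, PolicyNo, Premium, VehicleID} = {Adjuster, Premium}, not the whole set, so Premium -> Adjuster violates BCNF; decompose into {Adjuster, Premium} and {PolicyNo, Premium, VehicleID}.
{Adjuster, Premium}: every determinant is a superkey — BCNF.
{PolicyNo, Premium, VehicleID}: every determinant is a superkey — BCNF.

{Adjuster, Premium}; {PolicyNo, Premium, VehicleID}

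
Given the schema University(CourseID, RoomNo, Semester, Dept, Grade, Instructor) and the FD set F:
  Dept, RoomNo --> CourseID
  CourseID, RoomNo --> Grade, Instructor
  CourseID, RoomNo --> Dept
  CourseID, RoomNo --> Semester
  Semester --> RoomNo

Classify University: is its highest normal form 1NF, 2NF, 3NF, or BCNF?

Candidate keys: {CourseID, RoomNo}, {CourseID, Semester}, {Dept, RoomNo}, {Dept, Semester}. Prime attributes: {CourseID, Dept, RoomNo, Semester}.
Semester --> RoomNo breaks BCNF: {Semester}⁺ = {RoomNo, Semester}, so {Semester} is not a superkey.
Since {RoomNo} ⊆ prime attributes and every other non-superkey FD also has a prime right side, the schema is in 3NF.

3NF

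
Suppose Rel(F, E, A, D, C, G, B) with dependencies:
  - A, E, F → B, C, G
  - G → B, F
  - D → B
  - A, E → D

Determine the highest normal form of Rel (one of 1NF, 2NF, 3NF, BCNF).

1NF

Candidate keys: {A, E, F}, {A, E, G}. Prime attributes: {A, E, F, G}.
For G → B, F we have {G}⁺ = {B, F, G}; {G} is not a superkey, so BCNF fails.
Because {B} is non-prime and the left side of G → B, F is not a superkey, the relation is not in 3NF.
{A, E} is a proper subset of the key {A, E, F}, and {A, E}⁺ contains the non-prime attributes {B, D} — a partial dependency, so 2NF is violated.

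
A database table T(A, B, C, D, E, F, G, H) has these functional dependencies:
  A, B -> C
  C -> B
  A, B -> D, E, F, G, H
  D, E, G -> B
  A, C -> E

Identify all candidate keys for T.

{A, B}, {A, C}, {A, D, E, G}

Attributes never on any right-hand side: {A} — every candidate key must contain it.
{A, B} is a candidate key since {A, B}⁺ = {A, B, C, D, E, F, G, H} covers every attribute.
{A, C} is a candidate key since {A, C}⁺ = {A, B, C, D, E, F, G, H} covers every attribute.
{A, D, E, G} is a candidate key since {A, D, E, G}⁺ = {A, B, C, D, E, F, G, H} covers every attribute.
These are minimal and exhaustive — every other superkey contains one of them.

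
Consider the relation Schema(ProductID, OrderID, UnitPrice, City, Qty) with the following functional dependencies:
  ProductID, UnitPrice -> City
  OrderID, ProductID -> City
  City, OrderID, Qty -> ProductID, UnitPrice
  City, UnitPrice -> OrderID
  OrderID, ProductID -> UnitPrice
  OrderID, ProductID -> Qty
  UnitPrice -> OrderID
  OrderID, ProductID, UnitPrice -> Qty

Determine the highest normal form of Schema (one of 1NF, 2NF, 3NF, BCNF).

Candidate keys: {City, OrderID, Qty}, {City, Qty, UnitPrice}, {OrderID, ProductID}, {ProductID, UnitPrice}. Prime attributes: {City, OrderID, ProductID, Qty, UnitPrice}.
City, UnitPrice -> OrderID: {City, UnitPrice}⁺ = {City, OrderID, UnitPrice}, which is not all of the attributes, so the left side is not a superkey — BCNF is violated.
Since {OrderID} ⊆ prime attributes and every other non-superkey FD also has a prime right side, the schema is in 3NF.

3NF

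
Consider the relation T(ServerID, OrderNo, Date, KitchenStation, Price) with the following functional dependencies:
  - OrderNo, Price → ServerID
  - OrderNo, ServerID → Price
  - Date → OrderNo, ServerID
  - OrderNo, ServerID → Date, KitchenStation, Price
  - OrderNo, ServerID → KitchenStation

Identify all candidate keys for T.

{Date}⁺ = {Date, KitchenStation, OrderNo, Price, ServerID} — all of the relation — so {Date} is a candidate key.
{OrderNo, Price}⁺ = {Date, KitchenStation, OrderNo, Price, ServerID} — all of the relation — so {OrderNo, Price} is a candidate key.
{OrderNo, ServerID}⁺ = {Date, KitchenStation, OrderNo, Price, ServerID} — all of the relation — so {OrderNo, ServerID} is a candidate key.
No proper subset of any of these is a key, and no other minimal superkey exists.

{Date}, {OrderNo, Price}, {OrderNo, ServerID}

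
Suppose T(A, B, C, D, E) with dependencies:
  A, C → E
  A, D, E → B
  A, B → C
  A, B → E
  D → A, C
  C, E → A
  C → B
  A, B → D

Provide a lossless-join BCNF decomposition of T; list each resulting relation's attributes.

{A, C, D, E}; {B, C}

Candidate keys of the original relation: {A, B}, {A, C}, {C, E}, {D}.
{A, B, C, D, E}: {C} determines {B, C} here but is not a superkey — split on C → B, giving {B, C} and {A, C, D, E}.
{B, C}: every determinant is a superkey — BCNF.
{A, C, D, E}: every determinant is a superkey — BCNF.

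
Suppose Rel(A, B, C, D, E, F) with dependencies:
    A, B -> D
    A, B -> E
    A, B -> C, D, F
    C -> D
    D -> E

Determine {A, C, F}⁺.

{A, C, D, E, F}

Start with {A, C, F}.
C -> D applies; add {D} → now {A, C, D, F}.
D -> E applies; add {E} → now {A, C, D, E, F}.
No further FD applies.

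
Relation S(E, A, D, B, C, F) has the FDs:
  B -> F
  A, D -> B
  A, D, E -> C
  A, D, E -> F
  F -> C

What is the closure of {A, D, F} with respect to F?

{A, B, C, D, F}

Start with {A, D, F}.
A, D -> B applies; add {B} → now {A, B, D, F}.
F -> C applies; add {C} → now {A, B, C, D, F}.
No further FD applies.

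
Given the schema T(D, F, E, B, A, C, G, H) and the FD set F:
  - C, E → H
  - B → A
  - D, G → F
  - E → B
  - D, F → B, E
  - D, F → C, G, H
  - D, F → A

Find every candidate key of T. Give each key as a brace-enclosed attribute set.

{D, F}, {D, G}

{D} never appears on the right of any FD, so every key must include it.
{D, F}⁺ = {A, B, C, D, E, F, G, H} — all of the relation — so {D, F} is a candidate key.
{D, G}⁺ = {A, B, C, D, E, F, G, H} — all of the relation — so {D, G} is a candidate key.
These are minimal and exhaustive — every other superkey contains one of them.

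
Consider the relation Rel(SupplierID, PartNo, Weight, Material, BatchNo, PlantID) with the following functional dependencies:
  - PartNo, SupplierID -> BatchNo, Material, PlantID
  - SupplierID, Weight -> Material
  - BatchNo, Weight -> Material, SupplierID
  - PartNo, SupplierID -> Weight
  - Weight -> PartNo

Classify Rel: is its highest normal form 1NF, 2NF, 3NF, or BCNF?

Candidate keys: {BatchNo, Weight}, {PartNo, SupplierID}, {SupplierID, Weight}. Prime attributes: {BatchNo, PartNo, SupplierID, Weight}.
Weight -> PartNo breaks BCNF: {Weight}⁺ = {PartNo, Weight}, so {Weight} is not a superkey.
Since {PartNo} ⊆ prime attributes and every other non-superkey FD also has a prime right side, the schema is in 3NF.

3NF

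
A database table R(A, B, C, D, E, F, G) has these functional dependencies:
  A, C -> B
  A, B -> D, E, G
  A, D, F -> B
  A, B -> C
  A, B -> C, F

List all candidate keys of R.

{A} never appears on the right of any FD, so every key must include it.
{A, B}⁺ = {A, B, C, D, E, F, G} — all of the relation — so {A, B} is a candidate key.
{A, C}⁺ = {A, B, C, D, E, F, G} — all of the relation — so {A, C} is a candidate key.
{A, D, F}⁺ = {A, B, C, D, E, F, G} — all of the relation — so {A, D, F} is a candidate key.
These are minimal and exhaustive — every other superkey contains one of them.

{A, B}, {A, C}, {A, D, F}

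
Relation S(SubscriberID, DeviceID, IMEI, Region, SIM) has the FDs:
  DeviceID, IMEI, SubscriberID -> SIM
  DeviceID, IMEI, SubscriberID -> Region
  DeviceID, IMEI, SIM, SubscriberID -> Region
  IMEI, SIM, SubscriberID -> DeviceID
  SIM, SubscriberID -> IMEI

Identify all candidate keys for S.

No FD produces {SubscriberID}, so it must be in every candidate key.
Closure of {SIM, SubscriberID} is {DeviceID, IMEI, Region, SIM, SubscriberID}, the whole schema; {SIM, SubscriberID} is a candidate key.
Closure of {DeviceID, IMEI, SubscriberID} is {DeviceID, IMEI, Region, SIM, SubscriberID}, the whole schema; {DeviceID, IMEI, SubscriberID} is a candidate key.
These are minimal and exhaustive — every other superkey contains one of them.

{DeviceID, IMEI, SubscriberID}, {SIM, SubscriberID}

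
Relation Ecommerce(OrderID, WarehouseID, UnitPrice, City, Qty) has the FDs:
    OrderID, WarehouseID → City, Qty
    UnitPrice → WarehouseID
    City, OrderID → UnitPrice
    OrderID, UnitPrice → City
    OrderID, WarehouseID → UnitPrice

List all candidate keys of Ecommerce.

No FD produces {OrderID}, so it must be in every candidate key.
{City, OrderID} is a candidate key since {City, OrderID}⁺ = {City, OrderID, Qty, UnitPrice, WarehouseID} covers every attribute.
{OrderID, UnitPrice} is a candidate key since {OrderID, UnitPrice}⁺ = {City, OrderID, Qty, UnitPrice, WarehouseID} covers every attribute.
{OrderID, WarehouseID} is a candidate key since {OrderID, WarehouseID}⁺ = {City, OrderID, Qty, UnitPrice, WarehouseID} covers every attribute.
Any other superkey properly contains one of these, so there are no further candidate keys.

{City, OrderID}, {OrderID, UnitPrice}, {OrderID, WarehouseID}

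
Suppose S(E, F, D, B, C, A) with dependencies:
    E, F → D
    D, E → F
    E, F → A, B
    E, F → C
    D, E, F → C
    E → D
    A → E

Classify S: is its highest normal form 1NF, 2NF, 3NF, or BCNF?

Candidate keys: {A}, {E}. Prime attributes: {A, E}.
Every FD has a superkey on the left, so the relation is in BCNF.

BCNF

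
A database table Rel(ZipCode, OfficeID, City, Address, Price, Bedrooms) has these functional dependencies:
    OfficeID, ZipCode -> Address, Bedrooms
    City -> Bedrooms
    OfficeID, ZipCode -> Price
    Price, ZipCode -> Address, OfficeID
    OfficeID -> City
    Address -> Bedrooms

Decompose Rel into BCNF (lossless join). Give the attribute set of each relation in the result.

{Address, OfficeID, Price, ZipCode}; {Bedrooms, City}; {City, OfficeID}

Candidate keys of the original relation: {OfficeID, ZipCode}, {Price, ZipCode}.
{Address, Bedrooms, City, OfficeID, Price, ZipCode}: {City} determines {Bedrooms, City} here but is not a superkey — split on City -> Bedrooms, giving {Bedrooms, City} and {Address, City, OfficeID, Price, ZipCode}.
{Bedrooms, City} has no BCNF violation.
{Address, City, OfficeID, Price, ZipCode}: {OfficeID} determines {City, OfficeID} here but is not a superkey — split on OfficeID -> City, giving {City, OfficeID} and {Address, OfficeID, Price, ZipCode}.
{City, OfficeID} has no BCNF violation.
{Address, OfficeID, Price, ZipCode} has no BCNF violation.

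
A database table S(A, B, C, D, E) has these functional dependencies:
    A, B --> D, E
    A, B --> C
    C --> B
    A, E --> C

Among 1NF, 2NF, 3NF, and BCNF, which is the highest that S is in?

3NF

Candidate keys: {A, B}, {A, C}, {A, E}. Prime attributes: {A, B, C, E}.
For C --> B we have {C}⁺ = {B, C}; {C} is not a superkey, so BCNF fails.
Since {B} ⊆ prime attributes and every other non-superkey FD also has a prime right side, the schema is in 3NF.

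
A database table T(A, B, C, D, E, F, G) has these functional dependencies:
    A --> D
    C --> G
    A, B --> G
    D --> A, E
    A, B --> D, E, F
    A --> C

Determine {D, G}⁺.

Start with {D, G}.
D --> A, E applies; add {A, E} → now {A, D, E, G}.
A --> C applies; add {C} → now {A, C, D, E, G}.
No further FD applies.

{A, C, D, E, G}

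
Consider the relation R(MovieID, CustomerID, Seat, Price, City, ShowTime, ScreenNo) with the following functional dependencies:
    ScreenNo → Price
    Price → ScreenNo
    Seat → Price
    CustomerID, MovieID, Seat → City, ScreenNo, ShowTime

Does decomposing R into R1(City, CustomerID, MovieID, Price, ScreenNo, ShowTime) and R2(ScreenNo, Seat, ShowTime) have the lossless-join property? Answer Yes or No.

No

R1 ∩ R2 = {ScreenNo, ShowTime}; its closure under F is {Price, ScreenNo, ShowTime}.
Neither R1 nor R2 is contained in that closure, so the decomposition is lossy.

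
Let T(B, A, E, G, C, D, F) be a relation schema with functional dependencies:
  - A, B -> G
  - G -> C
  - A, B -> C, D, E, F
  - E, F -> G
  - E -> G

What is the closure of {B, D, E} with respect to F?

{B, C, D, E, G}

Start with {B, D, E}.
E -> G applies; add {G} → now {B, D, E, G}.
G -> C applies; add {C} → now {B, C, D, E, G}.
No further FD applies.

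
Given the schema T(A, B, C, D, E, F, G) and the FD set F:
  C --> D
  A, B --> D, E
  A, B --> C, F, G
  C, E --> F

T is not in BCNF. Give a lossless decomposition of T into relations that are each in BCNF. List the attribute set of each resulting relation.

{A, B, C, E, G}; {C, D}; {C, E, F}

Candidate key of the original relation: {A, B}.
Within {A, B, C, D, E, F, G}: {C}⁺ ∩ {A, B, C, D, E, F, G} = {C, D}, not the whole set, so C --> D violates BCNF; decompose into {C, D} and {A, B, C, E, F, G}.
{C, D} has no BCNF violation.
Within {A, B, C, E, F, G}: {C, E}⁺ ∩ {A, B, C, E, F, G} = {C, E, F}, not the whole set, so C, E --> F violates BCNF; decompose into {C, E, F} and {A, B, C, E, G}.
{C, E, F} has no BCNF violation.
{A, B, C, E, G} has no BCNF violation.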